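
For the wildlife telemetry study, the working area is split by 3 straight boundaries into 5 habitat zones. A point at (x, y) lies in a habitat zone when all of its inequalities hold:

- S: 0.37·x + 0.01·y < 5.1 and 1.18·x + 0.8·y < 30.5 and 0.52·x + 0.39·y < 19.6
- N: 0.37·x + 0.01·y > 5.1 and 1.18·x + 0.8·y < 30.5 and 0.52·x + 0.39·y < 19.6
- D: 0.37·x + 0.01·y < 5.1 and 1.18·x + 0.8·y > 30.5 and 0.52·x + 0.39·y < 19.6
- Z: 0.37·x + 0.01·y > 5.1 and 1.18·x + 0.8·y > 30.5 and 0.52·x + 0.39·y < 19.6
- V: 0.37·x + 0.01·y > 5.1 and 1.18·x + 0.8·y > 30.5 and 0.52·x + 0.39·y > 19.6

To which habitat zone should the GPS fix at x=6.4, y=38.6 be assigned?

0.37·6.4 + 0.01·38.6 = 2.754, which is < 5.1
1.18·6.4 + 0.8·38.6 = 38.432, which is > 30.5
0.52·6.4 + 0.39·38.6 = 18.382, which is < 19.6
This sign pattern matches D.

D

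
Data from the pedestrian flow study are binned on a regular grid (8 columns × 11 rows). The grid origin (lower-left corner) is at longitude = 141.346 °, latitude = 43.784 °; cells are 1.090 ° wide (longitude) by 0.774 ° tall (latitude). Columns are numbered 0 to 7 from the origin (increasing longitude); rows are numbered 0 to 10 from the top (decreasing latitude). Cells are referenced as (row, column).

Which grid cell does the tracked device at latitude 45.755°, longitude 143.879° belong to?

(8, 2)

Column index: ⌊(143.879 − 141.346) / 1.090⌋ = ⌊2.324⌋ = 2
Row offset from origin: ⌊(45.755 − 43.784) / 0.774⌋ = ⌊2.547⌋ = 2 → row 8 (counted from top)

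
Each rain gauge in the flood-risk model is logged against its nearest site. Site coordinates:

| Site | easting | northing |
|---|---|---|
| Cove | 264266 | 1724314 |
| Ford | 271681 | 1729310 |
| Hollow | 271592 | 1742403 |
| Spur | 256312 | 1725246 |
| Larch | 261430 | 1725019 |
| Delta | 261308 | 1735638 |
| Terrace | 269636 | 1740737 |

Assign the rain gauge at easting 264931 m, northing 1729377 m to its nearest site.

Squared distances to each site:
Cove: 26076194.000; Ford: 45566989.000; Hollow: 214045597.000; Spur: 91352322.000; Larch: 31249165.000; Delta: 52326250.000; Terrace: 151186625.000.
Minimum at Cove.

Cove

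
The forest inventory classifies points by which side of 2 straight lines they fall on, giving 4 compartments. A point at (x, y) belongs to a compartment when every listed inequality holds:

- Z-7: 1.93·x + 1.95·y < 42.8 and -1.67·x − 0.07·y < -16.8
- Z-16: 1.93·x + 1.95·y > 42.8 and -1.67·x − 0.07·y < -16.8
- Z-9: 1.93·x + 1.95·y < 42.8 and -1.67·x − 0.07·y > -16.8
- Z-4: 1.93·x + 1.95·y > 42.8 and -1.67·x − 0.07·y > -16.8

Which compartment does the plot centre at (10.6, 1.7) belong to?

Z-7

1.93·10.6 + 1.95·1.7 = 23.773, which is < 42.8
-1.67·10.6 − 0.07·1.7 = -17.821, which is < -16.8
This sign pattern matches Z-7.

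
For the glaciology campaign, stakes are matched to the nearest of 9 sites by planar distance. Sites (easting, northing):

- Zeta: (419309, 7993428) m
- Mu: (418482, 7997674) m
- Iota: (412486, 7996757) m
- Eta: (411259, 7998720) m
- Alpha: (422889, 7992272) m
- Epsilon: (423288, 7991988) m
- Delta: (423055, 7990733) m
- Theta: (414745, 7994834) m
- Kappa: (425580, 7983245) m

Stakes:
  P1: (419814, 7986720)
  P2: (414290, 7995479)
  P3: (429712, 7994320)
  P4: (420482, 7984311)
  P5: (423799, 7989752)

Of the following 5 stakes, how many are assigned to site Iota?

0

P1 → Delta
P2 → Theta
P3 → Epsilon
P4 → Kappa
P5 → Delta
0 of the 5 go to Iota.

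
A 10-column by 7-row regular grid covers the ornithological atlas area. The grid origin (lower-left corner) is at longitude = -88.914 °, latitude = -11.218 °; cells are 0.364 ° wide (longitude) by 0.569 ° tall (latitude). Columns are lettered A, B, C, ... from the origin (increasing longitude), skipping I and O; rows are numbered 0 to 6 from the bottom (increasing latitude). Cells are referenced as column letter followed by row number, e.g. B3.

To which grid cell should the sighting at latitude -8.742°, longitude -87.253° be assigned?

Column index: ⌊(-87.253 − -88.914) / 0.364⌋ = ⌊4.563⌋ = 4 → column E
Row offset from origin: ⌊(-8.742 − -11.218) / 0.569⌋ = ⌊4.351⌋ = 4 → row 4

E4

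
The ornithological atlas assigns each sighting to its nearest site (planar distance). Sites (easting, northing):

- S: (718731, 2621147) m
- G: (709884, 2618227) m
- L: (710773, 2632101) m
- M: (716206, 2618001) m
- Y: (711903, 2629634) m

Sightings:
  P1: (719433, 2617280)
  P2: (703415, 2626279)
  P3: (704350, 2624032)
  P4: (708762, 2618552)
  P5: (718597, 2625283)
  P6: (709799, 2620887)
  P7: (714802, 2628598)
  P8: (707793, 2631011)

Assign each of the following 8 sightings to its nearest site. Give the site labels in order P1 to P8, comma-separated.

M, Y, G, G, S, G, Y, L

P1 → M (d²=10933370.00)
P2 → Y (d²=83302169.00)
P3 → G (d²=64323181.00)
P4 → G (d²=1364509.00)
P5 → S (d²=17124452.00)
P6 → G (d²=7082825.00)
P7 → Y (d²=9477497.00)
P8 → L (d²=10068500.00)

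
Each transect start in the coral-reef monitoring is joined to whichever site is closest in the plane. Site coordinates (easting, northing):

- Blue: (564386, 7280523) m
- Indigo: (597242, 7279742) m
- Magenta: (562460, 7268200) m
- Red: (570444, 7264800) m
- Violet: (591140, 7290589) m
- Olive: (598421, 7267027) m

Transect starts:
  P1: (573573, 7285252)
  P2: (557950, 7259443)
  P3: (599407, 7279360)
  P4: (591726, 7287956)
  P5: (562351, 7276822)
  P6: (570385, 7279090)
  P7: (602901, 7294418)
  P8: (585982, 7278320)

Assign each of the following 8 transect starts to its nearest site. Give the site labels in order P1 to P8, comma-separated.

Blue, Magenta, Indigo, Violet, Blue, Blue, Violet, Indigo

P1 → Blue (d²=106764410.00)
P2 → Magenta (d²=97025149.00)
P3 → Indigo (d²=4833149.00)
P4 → Violet (d²=7276085.00)
P5 → Blue (d²=17838626.00)
P6 → Blue (d²=38041490.00)
P7 → Violet (d²=152982362.00)
P8 → Indigo (d²=128809684.00)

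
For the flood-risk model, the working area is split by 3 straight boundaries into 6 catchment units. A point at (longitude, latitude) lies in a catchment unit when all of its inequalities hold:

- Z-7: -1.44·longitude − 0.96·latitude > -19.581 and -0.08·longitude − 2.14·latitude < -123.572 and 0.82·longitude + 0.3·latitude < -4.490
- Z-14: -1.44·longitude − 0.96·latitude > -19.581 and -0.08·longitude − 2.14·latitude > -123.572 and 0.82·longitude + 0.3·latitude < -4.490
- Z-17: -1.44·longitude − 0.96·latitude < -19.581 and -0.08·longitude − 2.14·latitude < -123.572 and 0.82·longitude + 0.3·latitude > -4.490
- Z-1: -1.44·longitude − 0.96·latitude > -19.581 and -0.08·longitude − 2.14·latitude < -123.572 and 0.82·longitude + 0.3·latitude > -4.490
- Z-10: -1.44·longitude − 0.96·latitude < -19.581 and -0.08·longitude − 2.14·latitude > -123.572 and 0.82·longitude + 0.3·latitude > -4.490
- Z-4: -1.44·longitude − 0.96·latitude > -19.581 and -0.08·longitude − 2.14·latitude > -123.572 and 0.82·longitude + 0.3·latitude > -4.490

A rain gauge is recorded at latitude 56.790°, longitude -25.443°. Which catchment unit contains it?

-1.44·-25.443 − 0.96·56.790 = -17.880, which is > -19.581
-0.08·-25.443 − 2.14·56.790 = -119.495, which is > -123.572
0.82·-25.443 + 0.3·56.790 = -3.826, which is > -4.490
This sign pattern matches Z-4.

Z-4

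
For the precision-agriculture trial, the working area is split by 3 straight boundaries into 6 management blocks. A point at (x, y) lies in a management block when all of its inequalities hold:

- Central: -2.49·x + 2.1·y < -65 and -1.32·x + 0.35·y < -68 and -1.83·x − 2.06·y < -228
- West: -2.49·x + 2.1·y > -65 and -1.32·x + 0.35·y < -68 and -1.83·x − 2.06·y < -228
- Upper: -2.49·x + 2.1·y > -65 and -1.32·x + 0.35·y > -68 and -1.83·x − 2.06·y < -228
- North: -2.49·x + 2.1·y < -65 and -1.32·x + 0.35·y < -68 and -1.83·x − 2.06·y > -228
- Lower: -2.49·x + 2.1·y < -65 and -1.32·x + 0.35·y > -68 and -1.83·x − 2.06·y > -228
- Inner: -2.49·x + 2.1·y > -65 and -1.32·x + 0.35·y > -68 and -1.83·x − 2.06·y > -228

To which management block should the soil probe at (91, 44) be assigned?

-2.49·91 + 2.1·44 = -134.190, which is < -65
-1.32·91 + 0.35·44 = -104.720, which is < -68
-1.83·91 − 2.06·44 = -257.170, which is < -228
This sign pattern matches Central.

Central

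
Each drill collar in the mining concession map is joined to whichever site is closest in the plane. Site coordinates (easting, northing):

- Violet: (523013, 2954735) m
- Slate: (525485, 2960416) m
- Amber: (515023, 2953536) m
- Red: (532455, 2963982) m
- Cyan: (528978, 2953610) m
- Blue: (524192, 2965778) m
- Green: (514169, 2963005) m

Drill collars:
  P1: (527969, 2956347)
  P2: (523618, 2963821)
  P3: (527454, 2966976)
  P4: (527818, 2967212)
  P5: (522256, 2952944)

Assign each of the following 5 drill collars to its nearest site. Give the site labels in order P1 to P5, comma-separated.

Cyan, Blue, Blue, Blue, Violet

P1 → Cyan (d²=8509250.00)
P2 → Blue (d²=4159325.00)
P3 → Blue (d²=12075848.00)
P4 → Blue (d²=15204232.00)
P5 → Violet (d²=3780730.00)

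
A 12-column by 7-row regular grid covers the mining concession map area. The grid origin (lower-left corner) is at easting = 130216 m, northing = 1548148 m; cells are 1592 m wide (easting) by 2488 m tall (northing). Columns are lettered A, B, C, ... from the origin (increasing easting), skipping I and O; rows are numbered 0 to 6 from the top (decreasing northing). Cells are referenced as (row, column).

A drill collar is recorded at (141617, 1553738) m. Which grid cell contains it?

Column index: ⌊(141617 − 130216) / 1592⌋ = ⌊7.161⌋ = 7 → column H
Row offset from origin: ⌊(1553738 − 1548148) / 2488⌋ = ⌊2.247⌋ = 2 → row 4 (counted from top)

(4, H)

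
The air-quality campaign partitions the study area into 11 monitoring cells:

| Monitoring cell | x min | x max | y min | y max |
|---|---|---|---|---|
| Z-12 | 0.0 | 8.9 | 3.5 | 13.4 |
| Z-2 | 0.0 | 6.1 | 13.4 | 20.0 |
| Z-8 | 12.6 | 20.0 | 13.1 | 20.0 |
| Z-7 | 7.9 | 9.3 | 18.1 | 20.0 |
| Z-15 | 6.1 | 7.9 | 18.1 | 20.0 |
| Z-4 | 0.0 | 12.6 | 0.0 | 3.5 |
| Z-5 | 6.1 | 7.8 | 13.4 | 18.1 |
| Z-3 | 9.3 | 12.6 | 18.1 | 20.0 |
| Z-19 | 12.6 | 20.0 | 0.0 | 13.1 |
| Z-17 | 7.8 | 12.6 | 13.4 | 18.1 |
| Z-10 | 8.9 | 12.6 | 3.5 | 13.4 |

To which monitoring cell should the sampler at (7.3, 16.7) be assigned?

Z-5

The point has x = 7.3 and y = 16.7.
Only Z-5 satisfies 6.1 ≤ x ≤ 7.8 and 13.4 ≤ y ≤ 18.1.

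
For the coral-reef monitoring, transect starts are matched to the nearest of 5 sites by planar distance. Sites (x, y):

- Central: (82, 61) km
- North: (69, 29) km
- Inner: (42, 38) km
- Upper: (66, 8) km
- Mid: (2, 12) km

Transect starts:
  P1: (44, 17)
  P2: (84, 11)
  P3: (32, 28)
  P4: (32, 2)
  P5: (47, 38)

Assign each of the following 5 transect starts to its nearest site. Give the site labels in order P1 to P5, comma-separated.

Inner, Upper, Inner, Mid, Inner

P1 → Inner (d²=445.00)
P2 → Upper (d²=333.00)
P3 → Inner (d²=200.00)
P4 → Mid (d²=1000.00)
P5 → Inner (d²=25.00)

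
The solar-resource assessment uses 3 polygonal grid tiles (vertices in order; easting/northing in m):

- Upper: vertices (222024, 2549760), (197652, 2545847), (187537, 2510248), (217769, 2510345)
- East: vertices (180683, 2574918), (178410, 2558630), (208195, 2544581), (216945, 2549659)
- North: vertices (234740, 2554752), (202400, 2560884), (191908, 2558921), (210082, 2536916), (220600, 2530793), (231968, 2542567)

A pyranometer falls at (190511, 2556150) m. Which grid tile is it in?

Cast a ray rightward from (190511, 2556150). For each polygon, the edges (by vertex number in listed order) whose endpoints lie on opposite sides of northing = 2556150, where each meets that height, and whether that is right or left of the point:
Upper: no edge straddles that height → 0 crossings.
East: 2–3 at easting≈183667.8 (left), 4–1 at easting≈207626.5 (right) → 1 crossing.
North: 1–2 at easting≈227367.0 (right), 3–4 at easting≈194196.6 (right) → 2 crossings.
Only East has an odd count, so the point is inside East.

East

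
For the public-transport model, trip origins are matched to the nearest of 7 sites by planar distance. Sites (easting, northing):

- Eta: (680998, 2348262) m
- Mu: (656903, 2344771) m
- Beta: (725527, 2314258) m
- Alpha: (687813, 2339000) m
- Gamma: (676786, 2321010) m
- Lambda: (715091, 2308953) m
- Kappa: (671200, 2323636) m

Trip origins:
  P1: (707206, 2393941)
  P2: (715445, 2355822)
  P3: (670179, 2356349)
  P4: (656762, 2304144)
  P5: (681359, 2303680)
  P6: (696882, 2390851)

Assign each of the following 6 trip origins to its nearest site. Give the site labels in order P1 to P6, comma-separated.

P1 → Eta (d²=2773430305.00)
P2 → Alpha (d²=1046507108.00)
P3 → Eta (d²=182450330.00)
P4 → Kappa (d²=588393908.00)
P5 → Gamma (d²=321241229.00)
P6 → Eta (d²=2066124377.00)

Eta, Alpha, Eta, Kappa, Gamma, Eta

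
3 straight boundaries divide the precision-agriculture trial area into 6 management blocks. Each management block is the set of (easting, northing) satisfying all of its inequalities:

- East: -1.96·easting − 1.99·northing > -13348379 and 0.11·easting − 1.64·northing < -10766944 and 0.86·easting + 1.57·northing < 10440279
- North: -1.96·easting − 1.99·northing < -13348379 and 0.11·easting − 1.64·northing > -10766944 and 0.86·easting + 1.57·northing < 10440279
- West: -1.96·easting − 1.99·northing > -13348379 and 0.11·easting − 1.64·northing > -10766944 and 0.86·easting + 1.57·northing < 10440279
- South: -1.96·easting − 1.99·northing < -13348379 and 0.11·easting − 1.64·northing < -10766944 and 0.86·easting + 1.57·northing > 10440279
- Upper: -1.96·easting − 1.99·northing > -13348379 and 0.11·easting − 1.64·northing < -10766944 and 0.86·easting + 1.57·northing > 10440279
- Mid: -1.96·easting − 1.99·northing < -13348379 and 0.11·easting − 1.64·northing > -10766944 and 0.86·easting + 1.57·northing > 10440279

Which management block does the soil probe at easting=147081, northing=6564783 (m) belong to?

North

-1.96·147081 − 1.99·6564783 = -13352196.930, which is < -13348379
0.11·147081 − 1.64·6564783 = -10750065.210, which is > -10766944
0.86·147081 + 1.57·6564783 = 10433198.970, which is < 10440279
This sign pattern matches North.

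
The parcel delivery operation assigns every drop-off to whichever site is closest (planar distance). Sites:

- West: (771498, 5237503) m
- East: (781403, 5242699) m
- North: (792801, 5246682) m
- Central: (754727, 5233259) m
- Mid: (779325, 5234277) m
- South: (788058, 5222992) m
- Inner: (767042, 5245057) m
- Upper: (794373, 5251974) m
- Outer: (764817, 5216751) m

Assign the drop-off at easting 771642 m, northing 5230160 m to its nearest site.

Squared distances to each site:
West: 53940385.000; East: 252503642.000; North: 720679765.000; Central: 295721026.000; Mid: 75978178.000; South: 320865280.000; Inner: 243080609.000; Upper: 992548957.000; Outer: 226381906.000.
Minimum at West.

West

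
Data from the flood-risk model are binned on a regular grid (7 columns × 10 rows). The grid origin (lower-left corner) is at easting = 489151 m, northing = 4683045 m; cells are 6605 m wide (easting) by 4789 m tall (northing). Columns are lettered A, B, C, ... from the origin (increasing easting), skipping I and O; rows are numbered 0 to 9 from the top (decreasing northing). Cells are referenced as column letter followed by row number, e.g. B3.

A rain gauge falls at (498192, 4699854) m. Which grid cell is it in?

B6

Column index: ⌊(498192 − 489151) / 6605⌋ = ⌊1.369⌋ = 1 → column B
Row offset from origin: ⌊(4699854 − 4683045) / 4789⌋ = ⌊3.510⌋ = 3 → row 6 (counted from top)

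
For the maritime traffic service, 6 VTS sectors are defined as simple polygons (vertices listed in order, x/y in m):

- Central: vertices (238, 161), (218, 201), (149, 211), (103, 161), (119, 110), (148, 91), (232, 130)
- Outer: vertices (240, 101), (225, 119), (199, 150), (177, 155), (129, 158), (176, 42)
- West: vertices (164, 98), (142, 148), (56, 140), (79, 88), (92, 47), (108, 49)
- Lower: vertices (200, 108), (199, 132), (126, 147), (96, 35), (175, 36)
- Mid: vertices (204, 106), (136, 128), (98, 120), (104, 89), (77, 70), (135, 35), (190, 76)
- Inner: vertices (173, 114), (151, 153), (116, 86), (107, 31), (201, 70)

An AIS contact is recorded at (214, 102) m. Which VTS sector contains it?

Outer

Cast a ray rightward from (214, 102). For each polygon, the edges (by vertex number in listed order) whose endpoints lie on opposite sides of y = 102, where each meets that height, and whether that is right or left of the point:
Central: 5–6 at x≈131.2 (left), 6–7 at x≈171.7 (left) → 0 crossings.
Outer: 1–2 at x≈239.2 (right), 5–6 at x≈151.7 (left) → 1 crossing.
West: 1–2 at x≈162.2 (left), 3–4 at x≈72.8 (left) → 0 crossings.
Lower: 3–4 at x≈113.9 (left), 5–1 at x≈197.9 (left) → 0 crossings.
Mid: 3–4 at x≈101.5 (left), 7–1 at x≈202.1 (left) → 0 crossings.
Inner: 2–3 at x≈124.4 (left), 5–1 at x≈180.6 (left) → 0 crossings.
Only Outer has an odd count, so the point is inside Outer.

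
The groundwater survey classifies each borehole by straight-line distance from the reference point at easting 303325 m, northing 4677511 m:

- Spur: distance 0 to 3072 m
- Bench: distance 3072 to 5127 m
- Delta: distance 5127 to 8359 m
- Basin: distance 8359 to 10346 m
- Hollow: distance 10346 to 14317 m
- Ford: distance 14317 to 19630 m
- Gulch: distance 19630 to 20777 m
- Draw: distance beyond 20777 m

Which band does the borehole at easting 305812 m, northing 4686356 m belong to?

Basin

Distance = √((305812−303325)² + (4686356−4677511)²) = √(6185169.000 + 78234025.000) = 9187.992 m.
8359 ≤ 9187.992 < 10346 → Basin.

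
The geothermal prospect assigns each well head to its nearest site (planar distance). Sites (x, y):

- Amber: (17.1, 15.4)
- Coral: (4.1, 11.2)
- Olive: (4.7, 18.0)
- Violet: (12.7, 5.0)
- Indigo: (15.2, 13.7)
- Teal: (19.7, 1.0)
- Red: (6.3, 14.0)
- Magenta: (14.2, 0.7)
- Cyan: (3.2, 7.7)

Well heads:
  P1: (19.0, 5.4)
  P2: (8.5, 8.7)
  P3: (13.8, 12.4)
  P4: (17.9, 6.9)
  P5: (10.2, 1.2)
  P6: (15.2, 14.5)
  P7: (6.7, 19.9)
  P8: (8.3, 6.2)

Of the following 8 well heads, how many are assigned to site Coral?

P1 → Teal
P2 → Coral
P3 → Indigo
P4 → Violet
P5 → Magenta
P6 → Indigo
P7 → Olive
P8 → Violet
1 of the 8 goes to Coral.

1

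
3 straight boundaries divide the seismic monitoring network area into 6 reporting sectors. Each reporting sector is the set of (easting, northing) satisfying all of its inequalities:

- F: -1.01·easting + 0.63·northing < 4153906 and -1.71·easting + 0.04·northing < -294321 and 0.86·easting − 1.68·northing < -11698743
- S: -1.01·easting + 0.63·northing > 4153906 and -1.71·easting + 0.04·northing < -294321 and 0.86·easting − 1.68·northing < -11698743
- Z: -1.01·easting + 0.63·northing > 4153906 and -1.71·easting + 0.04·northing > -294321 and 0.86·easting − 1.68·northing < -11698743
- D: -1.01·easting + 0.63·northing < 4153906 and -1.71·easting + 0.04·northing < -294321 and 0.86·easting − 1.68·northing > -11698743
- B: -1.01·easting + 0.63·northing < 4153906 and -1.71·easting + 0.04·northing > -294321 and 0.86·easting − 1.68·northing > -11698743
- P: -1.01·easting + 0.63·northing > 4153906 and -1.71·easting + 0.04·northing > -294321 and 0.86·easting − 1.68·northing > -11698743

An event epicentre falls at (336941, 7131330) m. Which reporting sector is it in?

B

-1.01·336941 + 0.63·7131330 = 4152427.490, which is < 4153906
-1.71·336941 + 0.04·7131330 = -290915.910, which is > -294321
0.86·336941 − 1.68·7131330 = -11690865.140, which is > -11698743
This sign pattern matches B.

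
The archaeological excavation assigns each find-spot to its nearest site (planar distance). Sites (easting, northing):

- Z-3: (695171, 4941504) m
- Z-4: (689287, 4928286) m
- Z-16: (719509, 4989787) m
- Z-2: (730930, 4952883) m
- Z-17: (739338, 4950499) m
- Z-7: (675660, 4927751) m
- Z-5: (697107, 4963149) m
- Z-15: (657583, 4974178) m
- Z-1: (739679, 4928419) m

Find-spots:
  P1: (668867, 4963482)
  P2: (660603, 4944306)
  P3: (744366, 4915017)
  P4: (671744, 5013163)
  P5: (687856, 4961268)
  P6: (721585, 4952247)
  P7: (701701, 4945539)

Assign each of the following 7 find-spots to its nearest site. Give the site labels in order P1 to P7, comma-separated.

Z-15, Z-7, Z-1, Z-15, Z-5, Z-2, Z-3

P1 → Z-15 (d²=241733072.00)
P2 → Z-7 (d²=500781274.00)
P3 → Z-1 (d²=201581573.00)
P4 → Z-15 (d²=1720364146.00)
P5 → Z-5 (d²=89119162.00)
P6 → Z-2 (d²=87733521.00)
P7 → Z-3 (d²=58922125.00)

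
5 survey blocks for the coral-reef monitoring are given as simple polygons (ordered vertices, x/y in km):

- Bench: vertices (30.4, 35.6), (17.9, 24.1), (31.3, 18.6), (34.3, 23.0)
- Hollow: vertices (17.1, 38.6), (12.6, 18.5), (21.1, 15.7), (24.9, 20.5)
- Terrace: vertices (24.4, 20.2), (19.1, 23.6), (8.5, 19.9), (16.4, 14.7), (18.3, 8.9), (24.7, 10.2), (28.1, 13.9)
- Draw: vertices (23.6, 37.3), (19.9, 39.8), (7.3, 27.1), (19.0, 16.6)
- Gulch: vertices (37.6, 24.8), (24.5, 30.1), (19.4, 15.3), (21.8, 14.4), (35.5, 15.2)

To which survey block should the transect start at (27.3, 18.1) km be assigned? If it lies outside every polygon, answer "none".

Gulch

Cast a ray rightward from (27.3, 18.1). For each polygon, the edges (by vertex number in listed order) whose endpoints lie on opposite sides of y = 18.1, where each meets that height, and whether that is right or left of the point:
Bench: no edge straddles that height → 0 crossings.
Hollow: 2–3 at x≈13.81 (left), 3–4 at x≈23.00 (left) → 0 crossings.
Terrace: 3–4 at x≈11.23 (left), 7–1 at x≈25.63 (left) → 0 crossings.
Draw: 3–4 at x≈17.33 (left), 4–1 at x≈19.33 (left) → 0 crossings.
Gulch: 2–3 at x≈20.36 (left), 5–1 at x≈36.13 (right) → 1 crossing.
Only Gulch has an odd count, so the point is inside Gulch.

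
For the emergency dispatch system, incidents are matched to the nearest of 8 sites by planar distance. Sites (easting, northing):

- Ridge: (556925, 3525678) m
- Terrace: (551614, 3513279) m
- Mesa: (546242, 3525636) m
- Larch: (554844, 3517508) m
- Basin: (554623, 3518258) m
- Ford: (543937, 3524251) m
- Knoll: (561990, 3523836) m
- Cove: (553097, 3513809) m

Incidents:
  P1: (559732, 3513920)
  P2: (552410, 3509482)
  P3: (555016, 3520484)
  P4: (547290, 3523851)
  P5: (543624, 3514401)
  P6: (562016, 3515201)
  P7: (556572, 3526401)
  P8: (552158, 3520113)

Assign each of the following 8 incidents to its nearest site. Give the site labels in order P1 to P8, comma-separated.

P1 → Larch (d²=36766288.00)
P2 → Terrace (d²=15050825.00)
P3 → Basin (d²=5109525.00)
P4 → Mesa (d²=4284529.00)
P5 → Terrace (d²=65098984.00)
P6 → Larch (d²=56759833.00)
P7 → Ridge (d²=647338.00)
P8 → Basin (d²=9517250.00)

Larch, Terrace, Basin, Mesa, Terrace, Larch, Ridge, Basin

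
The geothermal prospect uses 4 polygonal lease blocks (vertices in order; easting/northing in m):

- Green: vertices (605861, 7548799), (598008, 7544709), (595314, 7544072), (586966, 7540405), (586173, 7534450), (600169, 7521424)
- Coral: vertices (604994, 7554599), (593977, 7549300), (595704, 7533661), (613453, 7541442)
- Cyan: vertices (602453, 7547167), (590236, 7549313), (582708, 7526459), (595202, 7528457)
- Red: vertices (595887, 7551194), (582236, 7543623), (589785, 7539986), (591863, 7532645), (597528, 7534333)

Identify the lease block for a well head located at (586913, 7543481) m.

Cast a ray rightward from (586913, 7543481). For each polygon, the edges (by vertex number in listed order) whose endpoints lie on opposite sides of northing = 7543481, where each meets that height, and whether that is right or left of the point:
Green: 3–4 at easting≈593968.6 (right), 6–1 at easting≈604755.2 (right) → 2 crossings.
Coral: 2–3 at easting≈594619.6 (right), 4–1 at easting≈612142.1 (right) → 2 crossings.
Cyan: 2–3 at easting≈588315.0 (right), 4–1 at easting≈601024.5 (right) → 2 crossings.
Red: 2–3 at easting≈582530.7 (left), 5–1 at easting≈596637.7 (right) → 1 crossing.
Only Red has an odd count, so the point is inside Red.

Red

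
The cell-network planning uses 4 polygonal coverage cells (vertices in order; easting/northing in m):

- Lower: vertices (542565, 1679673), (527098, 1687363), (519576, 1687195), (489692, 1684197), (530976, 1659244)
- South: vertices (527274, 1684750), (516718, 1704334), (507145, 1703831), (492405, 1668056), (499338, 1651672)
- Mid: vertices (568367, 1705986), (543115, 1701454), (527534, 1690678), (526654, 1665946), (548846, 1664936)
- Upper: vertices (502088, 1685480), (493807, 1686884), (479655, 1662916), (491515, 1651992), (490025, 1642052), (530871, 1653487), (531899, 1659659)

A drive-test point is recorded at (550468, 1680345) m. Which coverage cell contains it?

Cast a ray rightward from (550468, 1680345). For each polygon, the edges (by vertex number in listed order) whose endpoints lie on opposite sides of northing = 1680345, where each meets that height, and whether that is right or left of the point:
Lower: 1–2 at easting≈541213.4 (left), 4–5 at easting≈496065.0 (left) → 0 crossings.
South: 3–4 at easting≈497468.3 (left), 5–1 at easting≈523553.8 (left) → 0 crossings.
Mid: 3–4 at easting≈527166.3 (left), 5–1 at easting≈556173.6 (right) → 1 crossing.
Upper: 2–3 at easting≈489946.0 (left), 7–1 at easting≈508016.5 (left) → 0 crossings.
Only Mid has an odd count, so the point is inside Mid.

Mid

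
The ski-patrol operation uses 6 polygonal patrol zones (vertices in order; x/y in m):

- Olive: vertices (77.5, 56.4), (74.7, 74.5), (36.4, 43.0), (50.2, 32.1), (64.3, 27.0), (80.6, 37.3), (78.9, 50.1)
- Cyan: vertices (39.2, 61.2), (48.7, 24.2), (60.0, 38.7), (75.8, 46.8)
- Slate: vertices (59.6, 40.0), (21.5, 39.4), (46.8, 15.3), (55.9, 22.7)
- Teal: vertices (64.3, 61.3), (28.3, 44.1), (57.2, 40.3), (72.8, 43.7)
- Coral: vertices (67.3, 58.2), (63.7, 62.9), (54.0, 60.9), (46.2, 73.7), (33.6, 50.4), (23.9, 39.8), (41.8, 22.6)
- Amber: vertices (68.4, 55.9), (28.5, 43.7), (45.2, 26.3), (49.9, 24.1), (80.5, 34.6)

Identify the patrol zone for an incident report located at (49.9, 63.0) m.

Coral

Cast a ray rightward from (49.9, 63.0). For each polygon, the edges (by vertex number in listed order) whose endpoints lie on opposite sides of y = 63.0, where each meets that height, and whether that is right or left of the point:
Olive: 1–2 at x≈76.48 (right), 2–3 at x≈60.72 (right) → 2 crossings.
Cyan: no edge straddles that height → 0 crossings.
Slate: no edge straddles that height → 0 crossings.
Teal: no edge straddles that height → 0 crossings.
Coral: 3–4 at x≈52.72 (right), 4–5 at x≈40.41 (left) → 1 crossing.
Amber: no edge straddles that height → 0 crossings.
Only Coral has an odd count, so the point is inside Coral.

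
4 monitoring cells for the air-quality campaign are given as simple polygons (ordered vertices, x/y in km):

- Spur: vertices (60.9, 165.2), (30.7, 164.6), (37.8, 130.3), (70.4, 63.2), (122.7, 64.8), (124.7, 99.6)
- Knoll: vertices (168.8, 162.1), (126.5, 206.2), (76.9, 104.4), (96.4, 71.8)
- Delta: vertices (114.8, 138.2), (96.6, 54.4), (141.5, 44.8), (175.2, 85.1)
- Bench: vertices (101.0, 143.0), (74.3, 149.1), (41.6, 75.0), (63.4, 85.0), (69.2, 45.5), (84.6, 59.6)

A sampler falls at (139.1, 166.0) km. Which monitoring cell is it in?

Knoll

Cast a ray rightward from (139.1, 166.0). For each polygon, the edges (by vertex number in listed order) whose endpoints lie on opposite sides of y = 166.0, where each meets that height, and whether that is right or left of the point:
Spur: no edge straddles that height → 0 crossings.
Knoll: 1–2 at x≈165.06 (right), 2–3 at x≈106.91 (left) → 1 crossing.
Delta: no edge straddles that height → 0 crossings.
Bench: no edge straddles that height → 0 crossings.
Only Knoll has an odd count, so the point is inside Knoll.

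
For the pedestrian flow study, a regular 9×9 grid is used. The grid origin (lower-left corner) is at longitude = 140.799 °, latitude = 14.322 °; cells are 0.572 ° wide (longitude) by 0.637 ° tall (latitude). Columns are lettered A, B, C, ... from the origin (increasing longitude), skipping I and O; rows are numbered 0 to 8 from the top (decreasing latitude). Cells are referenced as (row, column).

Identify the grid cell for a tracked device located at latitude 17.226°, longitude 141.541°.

(4, B)

Column index: ⌊(141.541 − 140.799) / 0.572⌋ = ⌊1.297⌋ = 1 → column B
Row offset from origin: ⌊(17.226 − 14.322) / 0.637⌋ = ⌊4.559⌋ = 4 → row 4 (counted from top)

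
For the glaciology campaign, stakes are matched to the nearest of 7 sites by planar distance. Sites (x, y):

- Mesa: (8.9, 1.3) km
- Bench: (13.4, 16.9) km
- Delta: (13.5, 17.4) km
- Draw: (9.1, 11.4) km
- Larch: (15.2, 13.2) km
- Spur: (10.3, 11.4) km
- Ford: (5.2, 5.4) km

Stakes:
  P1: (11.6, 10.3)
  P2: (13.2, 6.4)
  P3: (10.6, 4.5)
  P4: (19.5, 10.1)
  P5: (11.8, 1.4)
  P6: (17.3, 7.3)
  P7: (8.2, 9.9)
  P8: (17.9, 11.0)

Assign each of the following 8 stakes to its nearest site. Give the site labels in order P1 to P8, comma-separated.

Spur, Spur, Mesa, Larch, Mesa, Larch, Draw, Larch

P1 → Spur (d²=2.90)
P2 → Spur (d²=33.41)
P3 → Mesa (d²=13.13)
P4 → Larch (d²=28.10)
P5 → Mesa (d²=8.42)
P6 → Larch (d²=39.22)
P7 → Draw (d²=3.06)
P8 → Larch (d²=12.13)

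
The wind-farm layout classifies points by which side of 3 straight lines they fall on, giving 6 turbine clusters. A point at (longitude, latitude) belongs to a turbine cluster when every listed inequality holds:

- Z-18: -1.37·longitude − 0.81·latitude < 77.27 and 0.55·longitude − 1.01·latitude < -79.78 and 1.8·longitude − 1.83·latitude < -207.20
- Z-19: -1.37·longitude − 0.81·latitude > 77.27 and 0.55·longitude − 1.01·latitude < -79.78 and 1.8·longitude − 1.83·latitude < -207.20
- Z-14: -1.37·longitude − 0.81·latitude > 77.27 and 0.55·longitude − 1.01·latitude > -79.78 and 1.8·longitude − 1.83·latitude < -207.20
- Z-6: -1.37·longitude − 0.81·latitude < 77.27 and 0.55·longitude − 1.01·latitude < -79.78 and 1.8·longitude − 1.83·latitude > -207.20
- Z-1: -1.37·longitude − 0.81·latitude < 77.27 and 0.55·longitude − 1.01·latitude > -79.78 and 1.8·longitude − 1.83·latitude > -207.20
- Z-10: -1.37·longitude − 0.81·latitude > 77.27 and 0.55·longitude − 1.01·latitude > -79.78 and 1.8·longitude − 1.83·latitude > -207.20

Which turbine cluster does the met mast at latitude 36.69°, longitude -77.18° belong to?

-1.37·-77.18 − 0.81·36.69 = 76.018, which is < 77.27
0.55·-77.18 − 1.01·36.69 = -79.506, which is > -79.78
1.8·-77.18 − 1.83·36.69 = -206.067, which is > -207.20
This sign pattern matches Z-1.

Z-1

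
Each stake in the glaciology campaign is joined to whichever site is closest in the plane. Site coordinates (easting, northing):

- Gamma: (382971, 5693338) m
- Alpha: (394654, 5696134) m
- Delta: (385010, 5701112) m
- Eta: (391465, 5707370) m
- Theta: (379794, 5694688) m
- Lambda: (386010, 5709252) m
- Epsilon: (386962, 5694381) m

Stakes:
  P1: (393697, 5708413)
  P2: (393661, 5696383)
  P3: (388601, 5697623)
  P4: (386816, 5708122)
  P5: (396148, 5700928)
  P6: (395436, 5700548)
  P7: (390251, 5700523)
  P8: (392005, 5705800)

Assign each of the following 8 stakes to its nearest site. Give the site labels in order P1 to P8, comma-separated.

P1 → Eta (d²=6069673.00)
P2 → Alpha (d²=1048050.00)
P3 → Epsilon (d²=13196885.00)
P4 → Lambda (d²=1926536.00)
P5 → Alpha (d²=25214472.00)
P6 → Alpha (d²=20094920.00)
P7 → Delta (d²=27815002.00)
P8 → Eta (d²=2756500.00)

Eta, Alpha, Epsilon, Lambda, Alpha, Alpha, Delta, Eta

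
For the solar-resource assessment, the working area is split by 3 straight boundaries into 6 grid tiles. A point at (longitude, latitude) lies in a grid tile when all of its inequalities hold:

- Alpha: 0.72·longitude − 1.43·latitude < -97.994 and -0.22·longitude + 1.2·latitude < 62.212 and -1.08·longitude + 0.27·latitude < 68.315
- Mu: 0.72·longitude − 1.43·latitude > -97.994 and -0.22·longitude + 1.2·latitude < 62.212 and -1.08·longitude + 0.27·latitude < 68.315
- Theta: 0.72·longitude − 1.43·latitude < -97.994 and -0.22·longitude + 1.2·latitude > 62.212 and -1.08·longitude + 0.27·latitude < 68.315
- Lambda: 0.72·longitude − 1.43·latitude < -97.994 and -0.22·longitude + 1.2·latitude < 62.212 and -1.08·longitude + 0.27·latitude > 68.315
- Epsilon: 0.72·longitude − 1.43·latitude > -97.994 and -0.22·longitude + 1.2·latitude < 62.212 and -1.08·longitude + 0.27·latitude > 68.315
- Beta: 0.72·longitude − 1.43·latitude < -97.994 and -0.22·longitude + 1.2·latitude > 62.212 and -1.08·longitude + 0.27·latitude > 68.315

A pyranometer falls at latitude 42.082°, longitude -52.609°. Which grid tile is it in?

Alpha

0.72·-52.609 − 1.43·42.082 = -98.056, which is < -97.994
-0.22·-52.609 + 1.2·42.082 = 62.072, which is < 62.212
-1.08·-52.609 + 0.27·42.082 = 68.180, which is < 68.315
This sign pattern matches Alpha.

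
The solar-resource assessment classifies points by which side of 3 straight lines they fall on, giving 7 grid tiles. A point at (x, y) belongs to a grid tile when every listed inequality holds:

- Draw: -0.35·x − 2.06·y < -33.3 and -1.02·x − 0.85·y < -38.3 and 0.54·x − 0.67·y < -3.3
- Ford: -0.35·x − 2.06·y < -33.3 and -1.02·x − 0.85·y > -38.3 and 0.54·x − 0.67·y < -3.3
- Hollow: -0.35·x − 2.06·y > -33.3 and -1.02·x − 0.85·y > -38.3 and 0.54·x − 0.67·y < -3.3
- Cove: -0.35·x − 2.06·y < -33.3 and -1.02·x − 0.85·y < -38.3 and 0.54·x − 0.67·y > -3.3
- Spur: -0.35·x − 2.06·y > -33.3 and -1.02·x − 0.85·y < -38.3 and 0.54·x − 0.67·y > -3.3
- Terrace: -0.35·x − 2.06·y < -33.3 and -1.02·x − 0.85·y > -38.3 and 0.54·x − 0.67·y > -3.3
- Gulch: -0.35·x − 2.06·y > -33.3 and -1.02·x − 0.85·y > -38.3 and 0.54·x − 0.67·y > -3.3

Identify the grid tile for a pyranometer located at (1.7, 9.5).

Hollow

-0.35·1.7 − 2.06·9.5 = -20.165, which is > -33.3
-1.02·1.7 − 0.85·9.5 = -9.809, which is > -38.3
0.54·1.7 − 0.67·9.5 = -5.447, which is < -3.3
This sign pattern matches Hollow.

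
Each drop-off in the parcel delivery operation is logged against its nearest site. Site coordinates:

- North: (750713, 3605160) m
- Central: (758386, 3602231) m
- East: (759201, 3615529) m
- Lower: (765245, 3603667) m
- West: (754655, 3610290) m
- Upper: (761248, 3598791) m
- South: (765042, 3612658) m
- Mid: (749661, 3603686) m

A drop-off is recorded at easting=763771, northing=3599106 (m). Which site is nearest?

Squared distances to each site:
North: 207162280.000; Central: 38763850.000; East: 290599829.000; Lower: 22975397.000; West: 208183312.000; Upper: 6464754.000; South: 185272145.000; Mid: 220068500.000.
Minimum at Upper.

Upper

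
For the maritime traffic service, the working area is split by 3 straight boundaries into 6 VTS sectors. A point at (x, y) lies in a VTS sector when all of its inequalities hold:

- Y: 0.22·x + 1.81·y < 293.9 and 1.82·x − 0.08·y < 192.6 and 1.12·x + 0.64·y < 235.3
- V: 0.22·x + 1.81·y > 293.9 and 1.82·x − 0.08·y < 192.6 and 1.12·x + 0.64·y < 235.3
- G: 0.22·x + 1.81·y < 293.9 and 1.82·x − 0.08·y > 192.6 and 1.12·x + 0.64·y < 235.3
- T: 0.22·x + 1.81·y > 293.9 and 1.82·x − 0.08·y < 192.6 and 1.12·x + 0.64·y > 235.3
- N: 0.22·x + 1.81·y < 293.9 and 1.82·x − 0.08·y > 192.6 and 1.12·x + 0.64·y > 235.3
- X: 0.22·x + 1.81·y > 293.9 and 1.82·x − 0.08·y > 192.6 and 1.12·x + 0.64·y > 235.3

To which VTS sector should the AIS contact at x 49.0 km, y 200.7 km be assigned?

0.22·49.0 + 1.81·200.7 = 374.047, which is > 293.9
1.82·49.0 − 0.08·200.7 = 73.124, which is < 192.6
1.12·49.0 + 0.64·200.7 = 183.328, which is < 235.3
This sign pattern matches V.

V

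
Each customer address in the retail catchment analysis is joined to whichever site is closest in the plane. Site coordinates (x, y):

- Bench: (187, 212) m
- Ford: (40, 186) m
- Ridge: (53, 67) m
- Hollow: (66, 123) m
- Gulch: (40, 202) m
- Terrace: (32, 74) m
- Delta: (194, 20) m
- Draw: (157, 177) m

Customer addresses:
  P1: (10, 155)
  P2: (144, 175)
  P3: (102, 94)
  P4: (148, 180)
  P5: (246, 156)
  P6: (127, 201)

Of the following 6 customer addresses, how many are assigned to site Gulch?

P1 → Ford
P2 → Draw
P3 → Hollow
P4 → Draw
P5 → Bench
P6 → Draw
0 of the 6 go to Gulch.

0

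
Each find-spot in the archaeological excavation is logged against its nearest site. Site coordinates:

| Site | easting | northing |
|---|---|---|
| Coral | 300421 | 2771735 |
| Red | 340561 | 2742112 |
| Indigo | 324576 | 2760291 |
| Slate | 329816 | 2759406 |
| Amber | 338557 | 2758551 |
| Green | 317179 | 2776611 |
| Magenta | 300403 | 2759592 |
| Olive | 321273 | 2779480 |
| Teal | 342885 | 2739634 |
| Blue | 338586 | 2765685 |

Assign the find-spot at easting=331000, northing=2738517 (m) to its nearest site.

Squared distances to each site:
Coral: 2038510765.000; Red: 104336746.000; Indigo: 515374852.000; Slate: 437752177.000; Amber: 458469405.000; Green: 1642172877.000; Magenta: 1380332034.000; Olive: 1772581898.000; Teal: 142500914.000; Blue: 795647620.000.
Minimum at Red.

Red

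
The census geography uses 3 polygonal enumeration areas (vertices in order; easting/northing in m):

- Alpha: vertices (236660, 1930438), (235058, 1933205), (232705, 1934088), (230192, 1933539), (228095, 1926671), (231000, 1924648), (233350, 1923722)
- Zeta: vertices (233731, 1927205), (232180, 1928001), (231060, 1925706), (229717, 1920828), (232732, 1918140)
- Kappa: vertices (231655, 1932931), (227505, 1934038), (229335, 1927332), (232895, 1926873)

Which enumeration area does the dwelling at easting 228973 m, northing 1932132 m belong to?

Cast a ray rightward from (228973, 1932132). For each polygon, the edges (by vertex number in listed order) whose endpoints lie on opposite sides of northing = 1932132, where each meets that height, and whether that is right or left of the point:
Alpha: 1–2 at easting≈235679.2 (right), 4–5 at easting≈229762.4 (right) → 2 crossings.
Zeta: no edge straddles that height → 0 crossings.
Kappa: 2–3 at easting≈228025.1 (left), 4–1 at easting≈231818.5 (right) → 1 crossing.
Only Kappa has an odd count, so the point is inside Kappa.

Kappa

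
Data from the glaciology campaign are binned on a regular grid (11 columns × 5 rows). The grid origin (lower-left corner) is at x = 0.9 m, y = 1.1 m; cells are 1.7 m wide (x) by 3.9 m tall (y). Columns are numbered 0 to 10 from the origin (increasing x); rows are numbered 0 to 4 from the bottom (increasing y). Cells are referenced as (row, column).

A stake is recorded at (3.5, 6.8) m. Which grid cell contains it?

(1, 1)

Column index: ⌊(3.5 − 0.9) / 1.7⌋ = ⌊1.529⌋ = 1
Row offset from origin: ⌊(6.8 − 1.1) / 3.9⌋ = ⌊1.462⌋ = 1 → row 1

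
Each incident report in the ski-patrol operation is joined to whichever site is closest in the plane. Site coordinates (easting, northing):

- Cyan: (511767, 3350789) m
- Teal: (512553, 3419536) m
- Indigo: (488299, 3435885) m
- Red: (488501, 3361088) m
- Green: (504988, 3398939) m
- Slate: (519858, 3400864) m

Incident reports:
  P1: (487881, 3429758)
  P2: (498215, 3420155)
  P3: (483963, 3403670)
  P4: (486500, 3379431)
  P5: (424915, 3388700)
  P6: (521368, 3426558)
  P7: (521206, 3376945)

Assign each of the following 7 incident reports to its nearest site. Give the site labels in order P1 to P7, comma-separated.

P1 → Indigo (d²=37714853.00)
P2 → Teal (d²=205961405.00)
P3 → Green (d²=464432986.00)
P4 → Red (d²=340469650.00)
P5 → Red (d²=4805601940.00)
P6 → Teal (d²=127012709.00)
P7 → Slate (d²=573935665.00)

Indigo, Teal, Green, Red, Red, Teal, Slate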